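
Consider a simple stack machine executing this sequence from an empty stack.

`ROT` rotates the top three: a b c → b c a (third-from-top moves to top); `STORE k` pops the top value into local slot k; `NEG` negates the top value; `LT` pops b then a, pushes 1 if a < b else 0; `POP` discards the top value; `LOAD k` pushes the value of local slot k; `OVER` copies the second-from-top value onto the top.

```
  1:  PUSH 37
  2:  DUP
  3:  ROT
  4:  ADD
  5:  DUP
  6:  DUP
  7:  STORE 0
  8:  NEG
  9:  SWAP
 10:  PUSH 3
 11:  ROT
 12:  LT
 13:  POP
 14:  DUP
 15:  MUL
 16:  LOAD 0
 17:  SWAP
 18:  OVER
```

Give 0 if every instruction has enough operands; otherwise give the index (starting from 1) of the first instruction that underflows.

PUSH 37 → [37]
DUP     → [37, 37]
ROT  — needs 3 operands, stack has 2 → underflow

3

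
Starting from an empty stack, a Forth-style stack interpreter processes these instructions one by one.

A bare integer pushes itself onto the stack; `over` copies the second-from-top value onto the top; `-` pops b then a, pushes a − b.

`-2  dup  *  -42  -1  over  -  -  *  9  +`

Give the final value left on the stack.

-2   -> -2
dup  -> -2 -2
*    -> 4
-42  -> 4 -42
-1   -> 4 -42 -1
over -> 4 -42 -1 -42
-    -> 4 -42 41
-    -> 4 -83
*    -> -332
9    -> -332 9
+    -> -323

-323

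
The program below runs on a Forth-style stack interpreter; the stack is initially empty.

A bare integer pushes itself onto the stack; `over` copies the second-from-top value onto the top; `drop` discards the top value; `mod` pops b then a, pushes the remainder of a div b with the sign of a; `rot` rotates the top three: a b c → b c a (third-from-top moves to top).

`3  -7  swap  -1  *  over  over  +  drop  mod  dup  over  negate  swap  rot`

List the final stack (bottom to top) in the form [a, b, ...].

3       3
-7      3 -7
swap    -7 3
-1      -7 3 -1
*       -7 -3
over    -7 -3 -7
over    -7 -3 -7 -3
+       -7 -3 -10
drop    -7 -3
mod     -1
dup     -1 -1
over    -1 -1 -1
negate  -1 -1 1
swap    -1 1 -1
rot     1 -1 -1

[1, -1, -1]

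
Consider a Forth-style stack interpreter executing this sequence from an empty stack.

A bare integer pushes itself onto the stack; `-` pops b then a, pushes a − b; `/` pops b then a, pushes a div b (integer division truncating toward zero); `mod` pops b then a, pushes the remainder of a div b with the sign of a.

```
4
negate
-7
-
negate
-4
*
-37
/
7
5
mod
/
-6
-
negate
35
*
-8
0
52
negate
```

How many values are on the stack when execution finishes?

4

4      → [4]
negate → [-4]
-7     → [-4, -7]
-      → [3]
negate → [-3]
-4     → [-3, -4]
*      → [12]
-37    → [12, -37]
/      → [0]
7      → [0, 7]
5      → [0, 7, 5]
mod    → [0, 2]
/      → [0]
-6     → [0, -6]
-      → [6]
negate → [-6]
35     → [-6, 35]
*      → [-210]
-8     → [-210, -8]
0      → [-210, -8, 0]
52     → [-210, -8, 0, 52]
negate → [-210, -8, 0, -52]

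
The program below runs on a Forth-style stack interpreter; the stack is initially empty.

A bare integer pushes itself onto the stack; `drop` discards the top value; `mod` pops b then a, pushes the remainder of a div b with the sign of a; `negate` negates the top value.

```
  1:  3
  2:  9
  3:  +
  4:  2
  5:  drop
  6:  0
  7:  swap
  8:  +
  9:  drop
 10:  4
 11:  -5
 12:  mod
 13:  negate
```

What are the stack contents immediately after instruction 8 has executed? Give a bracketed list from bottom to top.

[12]

3    → [3]
9    → [3, 9]
+    → [12]
2    → [12, 2]
drop → [12]
0    → [12, 0]
swap → [0, 12]
+    → [12]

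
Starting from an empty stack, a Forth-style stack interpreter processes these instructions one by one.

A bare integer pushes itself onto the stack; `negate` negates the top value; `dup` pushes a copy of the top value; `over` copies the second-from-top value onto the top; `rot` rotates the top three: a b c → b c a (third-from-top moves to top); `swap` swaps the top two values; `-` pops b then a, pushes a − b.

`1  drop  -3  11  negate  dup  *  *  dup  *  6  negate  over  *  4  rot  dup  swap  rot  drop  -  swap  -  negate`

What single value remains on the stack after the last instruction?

-790614

1      : 1
drop   : (empty)
-3     : -3
11     : -3 11
negate : -3 -11
dup    : -3 -11 -11
*      : -3 121
*      : -363
dup    : -363 -363
*      : 131769
6      : 131769 6
negate : 131769 -6
over   : 131769 -6 131769
*      : 131769 -790614
4      : 131769 -790614 4
rot    : -790614 4 131769
dup    : -790614 4 131769 131769
swap   : -790614 4 131769 131769
rot    : -790614 131769 131769 4
drop   : -790614 131769 131769
-      : -790614 0
swap   : 0 -790614
-      : 790614
negate : -790614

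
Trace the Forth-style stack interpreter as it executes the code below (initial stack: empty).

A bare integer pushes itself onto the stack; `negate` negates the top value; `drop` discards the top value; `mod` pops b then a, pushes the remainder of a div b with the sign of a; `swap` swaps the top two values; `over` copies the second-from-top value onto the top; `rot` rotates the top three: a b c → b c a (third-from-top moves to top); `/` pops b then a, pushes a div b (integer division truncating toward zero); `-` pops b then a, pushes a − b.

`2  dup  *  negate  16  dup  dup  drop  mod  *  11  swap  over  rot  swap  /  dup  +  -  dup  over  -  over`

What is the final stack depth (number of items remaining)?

2      : 2
dup    : 2 2
*      : 4
negate : -4
16     : -4 16
dup    : -4 16 16
dup    : -4 16 16 16
drop   : -4 16 16
mod    : -4 0
*      : 0
11     : 0 11
swap   : 11 0
over   : 11 0 11
rot    : 0 11 11
swap   : 0 11 11
/      : 0 1
dup    : 0 1 1
+      : 0 2
-      : -2
dup    : -2 -2
over   : -2 -2 -2
-      : -2 0
over   : -2 0 -2

3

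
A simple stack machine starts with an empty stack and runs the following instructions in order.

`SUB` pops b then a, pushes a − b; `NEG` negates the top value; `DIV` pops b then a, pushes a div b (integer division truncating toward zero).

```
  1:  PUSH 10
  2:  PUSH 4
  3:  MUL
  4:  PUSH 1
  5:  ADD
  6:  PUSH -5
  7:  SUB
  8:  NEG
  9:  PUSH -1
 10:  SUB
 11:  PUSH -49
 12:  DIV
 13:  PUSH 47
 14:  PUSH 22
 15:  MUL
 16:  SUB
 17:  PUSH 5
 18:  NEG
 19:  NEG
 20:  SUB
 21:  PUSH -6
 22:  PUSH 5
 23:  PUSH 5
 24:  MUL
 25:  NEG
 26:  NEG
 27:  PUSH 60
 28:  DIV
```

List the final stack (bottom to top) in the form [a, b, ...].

[-1039, -6, 0]

PUSH 10  : [10]
PUSH 4   : [10, 4]
MUL      : [40]
PUSH 1   : [40, 1]
ADD      : [41]
PUSH -5  : [41, -5]
SUB      : [46]
NEG      : [-46]
PUSH -1  : [-46, -1]
SUB      : [-45]
PUSH -49 : [-45, -49]
DIV      : [0]
PUSH 47  : [0, 47]
PUSH 22  : [0, 47, 22]
MUL      : [0, 1034]
SUB      : [-1034]
PUSH 5   : [-1034, 5]
NEG      : [-1034, -5]
NEG      : [-1034, 5]
SUB      : [-1039]
PUSH -6  : [-1039, -6]
PUSH 5   : [-1039, -6, 5]
PUSH 5   : [-1039, -6, 5, 5]
MUL      : [-1039, -6, 25]
NEG      : [-1039, -6, -25]
NEG      : [-1039, -6, 25]
PUSH 60  : [-1039, -6, 25, 60]
DIV      : [-1039, -6, 0]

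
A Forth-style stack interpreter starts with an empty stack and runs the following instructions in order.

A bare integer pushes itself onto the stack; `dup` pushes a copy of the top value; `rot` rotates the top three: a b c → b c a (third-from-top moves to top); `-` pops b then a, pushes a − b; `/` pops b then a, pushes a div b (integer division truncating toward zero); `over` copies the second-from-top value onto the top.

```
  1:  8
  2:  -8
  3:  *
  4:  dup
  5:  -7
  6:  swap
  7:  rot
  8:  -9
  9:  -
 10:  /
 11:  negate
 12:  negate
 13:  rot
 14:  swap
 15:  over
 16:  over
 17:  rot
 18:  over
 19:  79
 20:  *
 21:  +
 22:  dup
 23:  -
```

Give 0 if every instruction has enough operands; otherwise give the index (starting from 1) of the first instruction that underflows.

13

8      : 8
-8     : 8 -8
*      : -64
dup    : -64 -64
-7     : -64 -64 -7
swap   : -64 -7 -64
rot    : -7 -64 -64
-9     : -7 -64 -64 -9
-      : -7 -64 -55
/      : -7 1
negate : -7 -1
negate : -7 1
rot  — needs 3 operands, stack has 2 → underflow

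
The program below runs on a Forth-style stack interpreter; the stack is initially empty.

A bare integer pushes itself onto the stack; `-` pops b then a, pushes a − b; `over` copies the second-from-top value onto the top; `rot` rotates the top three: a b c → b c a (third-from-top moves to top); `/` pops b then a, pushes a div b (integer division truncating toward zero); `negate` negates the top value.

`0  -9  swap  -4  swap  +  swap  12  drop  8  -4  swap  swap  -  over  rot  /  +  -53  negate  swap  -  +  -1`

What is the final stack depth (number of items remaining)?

2

0      : 0
-9     : 0 -9
swap   : -9 0
-4     : -9 0 -4
swap   : -9 -4 0
+      : -9 -4
swap   : -4 -9
12     : -4 -9 12
drop   : -4 -9
8      : -4 -9 8
-4     : -4 -9 8 -4
swap   : -4 -9 -4 8
swap   : -4 -9 8 -4
-      : -4 -9 12
over   : -4 -9 12 -9
rot    : -4 12 -9 -9
/      : -4 12 1
+      : -4 13
-53    : -4 13 -53
negate : -4 13 53
swap   : -4 53 13
-      : -4 40
+      : 36
-1     : 36 -1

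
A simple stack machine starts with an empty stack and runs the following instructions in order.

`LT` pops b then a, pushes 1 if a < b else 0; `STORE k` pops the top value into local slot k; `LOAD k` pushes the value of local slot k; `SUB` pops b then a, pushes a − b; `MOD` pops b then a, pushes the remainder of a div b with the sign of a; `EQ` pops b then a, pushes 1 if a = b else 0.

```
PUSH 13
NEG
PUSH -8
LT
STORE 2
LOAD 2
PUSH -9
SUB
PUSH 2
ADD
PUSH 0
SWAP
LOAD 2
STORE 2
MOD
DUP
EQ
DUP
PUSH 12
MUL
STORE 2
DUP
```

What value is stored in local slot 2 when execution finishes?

12

PUSH 13 : 13
NEG     : -13
PUSH -8 : -13 -8
LT      : 1
STORE 2 : (empty)
LOAD 2  : 1
PUSH -9 : 1 -9
SUB     : 10
PUSH 2  : 10 2
ADD     : 12
PUSH 0  : 12 0
SWAP    : 0 12
LOAD 2  : 0 12 1
STORE 2 : 0 12
MOD     : 0
DUP     : 0 0
EQ      : 1
DUP     : 1 1
PUSH 12 : 1 1 12
MUL     : 1 12
STORE 2 : 1
DUP     : 1 1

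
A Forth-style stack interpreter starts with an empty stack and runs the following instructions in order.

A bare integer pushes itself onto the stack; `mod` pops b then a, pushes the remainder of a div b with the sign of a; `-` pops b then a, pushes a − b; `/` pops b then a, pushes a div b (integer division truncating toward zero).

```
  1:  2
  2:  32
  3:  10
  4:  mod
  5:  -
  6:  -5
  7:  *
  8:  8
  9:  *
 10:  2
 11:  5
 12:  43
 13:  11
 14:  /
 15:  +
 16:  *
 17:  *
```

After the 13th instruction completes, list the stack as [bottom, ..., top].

2   : [2]
32  : [2, 32]
10  : [2, 32, 10]
mod : [2, 2]
-   : [0]
-5  : [0, -5]
*   : [0]
8   : [0, 8]
*   : [0]
2   : [0, 2]
5   : [0, 2, 5]
43  : [0, 2, 5, 43]
11  : [0, 2, 5, 43, 11]

[0, 2, 5, 43, 11]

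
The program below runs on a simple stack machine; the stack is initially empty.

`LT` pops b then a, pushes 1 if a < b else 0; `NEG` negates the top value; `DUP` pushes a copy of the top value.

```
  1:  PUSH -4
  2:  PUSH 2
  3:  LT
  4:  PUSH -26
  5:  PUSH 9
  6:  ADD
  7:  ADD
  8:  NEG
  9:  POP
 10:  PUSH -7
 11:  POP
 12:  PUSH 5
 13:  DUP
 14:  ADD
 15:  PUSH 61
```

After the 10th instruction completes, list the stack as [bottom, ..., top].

PUSH -4  → -4
PUSH 2   → -4 2
LT       → 1
PUSH -26 → 1 -26
PUSH 9   → 1 -26 9
ADD      → 1 -17
ADD      → -16
NEG      → 16
POP      → (empty)
PUSH -7  → -7

[-7]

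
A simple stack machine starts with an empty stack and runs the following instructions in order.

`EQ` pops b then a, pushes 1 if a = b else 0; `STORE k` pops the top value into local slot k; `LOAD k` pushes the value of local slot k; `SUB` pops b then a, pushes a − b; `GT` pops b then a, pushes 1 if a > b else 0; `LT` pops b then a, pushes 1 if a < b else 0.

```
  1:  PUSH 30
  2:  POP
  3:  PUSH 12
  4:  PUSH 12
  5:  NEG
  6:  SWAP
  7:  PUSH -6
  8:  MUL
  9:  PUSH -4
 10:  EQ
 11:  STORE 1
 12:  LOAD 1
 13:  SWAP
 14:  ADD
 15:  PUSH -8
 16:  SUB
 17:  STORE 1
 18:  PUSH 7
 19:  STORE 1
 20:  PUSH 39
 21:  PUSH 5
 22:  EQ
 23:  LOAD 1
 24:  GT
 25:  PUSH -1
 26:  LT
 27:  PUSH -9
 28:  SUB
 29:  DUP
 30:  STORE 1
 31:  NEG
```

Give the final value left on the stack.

PUSH 30  30
POP      (empty)
PUSH 12  12
PUSH 12  12 12
NEG      12 -12
SWAP     -12 12
PUSH -6  -12 12 -6
MUL      -12 -72
PUSH -4  -12 -72 -4
EQ       -12 0
STORE 1  -12
LOAD 1   -12 0
SWAP     0 -12
ADD      -12
PUSH -8  -12 -8
SUB      -4
STORE 1  (empty)
PUSH 7   7
STORE 1  (empty)
PUSH 39  39
PUSH 5   39 5
EQ       0
LOAD 1   0 7
GT       0
PUSH -1  0 -1
LT       0
PUSH -9  0 -9
SUB      9
DUP      9 9
STORE 1  9
NEG      -9

-9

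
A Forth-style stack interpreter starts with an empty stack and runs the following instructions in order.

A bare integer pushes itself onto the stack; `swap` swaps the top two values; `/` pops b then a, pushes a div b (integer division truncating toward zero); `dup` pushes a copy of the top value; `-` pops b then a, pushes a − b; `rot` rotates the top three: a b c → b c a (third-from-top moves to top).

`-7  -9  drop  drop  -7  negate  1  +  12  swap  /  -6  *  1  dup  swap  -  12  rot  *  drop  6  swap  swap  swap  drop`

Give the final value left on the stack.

6

-7     : [-7]
-9     : [-7, -9]
drop   : [-7]
drop   : []
-7     : [-7]
negate : [7]
1      : [7, 1]
+      : [8]
12     : [8, 12]
swap   : [12, 8]
/      : [1]
-6     : [1, -6]
*      : [-6]
1      : [-6, 1]
dup    : [-6, 1, 1]
swap   : [-6, 1, 1]
-      : [-6, 0]
12     : [-6, 0, 12]
rot    : [0, 12, -6]
*      : [0, -72]
drop   : [0]
6      : [0, 6]
swap   : [6, 0]
swap   : [0, 6]
swap   : [6, 0]
drop   : [6]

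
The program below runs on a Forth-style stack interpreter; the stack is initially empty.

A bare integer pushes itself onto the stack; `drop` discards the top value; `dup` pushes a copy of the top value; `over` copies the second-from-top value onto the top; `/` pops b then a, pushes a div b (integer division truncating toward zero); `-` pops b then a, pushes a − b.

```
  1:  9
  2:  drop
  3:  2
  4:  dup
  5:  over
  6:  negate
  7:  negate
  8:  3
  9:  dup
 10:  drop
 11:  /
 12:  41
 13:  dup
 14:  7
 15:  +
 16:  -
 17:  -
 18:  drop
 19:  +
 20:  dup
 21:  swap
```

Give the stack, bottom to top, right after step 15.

[2, 2, 0, 41, 48]

9      : 9
drop   : (empty)
2      : 2
dup    : 2 2
over   : 2 2 2
negate : 2 2 -2
negate : 2 2 2
3      : 2 2 2 3
dup    : 2 2 2 3 3
drop   : 2 2 2 3
/      : 2 2 0
41     : 2 2 0 41
dup    : 2 2 0 41 41
7      : 2 2 0 41 41 7
+      : 2 2 0 41 48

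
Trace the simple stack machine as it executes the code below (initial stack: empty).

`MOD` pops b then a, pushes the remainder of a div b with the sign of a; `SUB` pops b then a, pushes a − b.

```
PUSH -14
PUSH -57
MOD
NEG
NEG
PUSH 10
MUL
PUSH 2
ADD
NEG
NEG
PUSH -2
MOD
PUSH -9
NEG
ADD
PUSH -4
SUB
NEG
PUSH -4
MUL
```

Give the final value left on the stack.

PUSH -14  -14
PUSH -57  -14 -57
MOD       -14
NEG       14
NEG       -14
PUSH 10   -14 10
MUL       -140
PUSH 2    -140 2
ADD       -138
NEG       138
NEG       -138
PUSH -2   -138 -2
MOD       0
PUSH -9   0 -9
NEG       0 9
ADD       9
PUSH -4   9 -4
SUB       13
NEG       -13
PUSH -4   -13 -4
MUL       52

52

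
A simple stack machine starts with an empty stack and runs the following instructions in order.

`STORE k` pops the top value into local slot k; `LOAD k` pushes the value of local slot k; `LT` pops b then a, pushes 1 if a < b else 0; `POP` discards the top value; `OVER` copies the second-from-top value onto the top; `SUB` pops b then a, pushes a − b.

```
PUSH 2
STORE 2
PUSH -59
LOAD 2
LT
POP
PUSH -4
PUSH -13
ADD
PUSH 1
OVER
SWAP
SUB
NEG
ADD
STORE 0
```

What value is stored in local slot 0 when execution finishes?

PUSH 2   -> 2
STORE 2  -> (empty)
PUSH -59 -> -59
LOAD 2   -> -59 2
LT       -> 1
POP      -> (empty)
PUSH -4  -> -4
PUSH -13 -> -4 -13
ADD      -> -17
PUSH 1   -> -17 1
OVER     -> -17 1 -17
SWAP     -> -17 -17 1
SUB      -> -17 -18
NEG      -> -17 18
ADD      -> 1
STORE 0  -> (empty)

1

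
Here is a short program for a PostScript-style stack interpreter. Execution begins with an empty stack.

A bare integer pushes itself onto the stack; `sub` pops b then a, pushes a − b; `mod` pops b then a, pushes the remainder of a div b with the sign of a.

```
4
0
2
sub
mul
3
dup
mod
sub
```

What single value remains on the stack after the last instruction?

4   -> 4
0   -> 4 0
2   -> 4 0 2
sub -> 4 -2
mul -> -8
3   -> -8 3
dup -> -8 3 3
mod -> -8 0
sub -> -8

-8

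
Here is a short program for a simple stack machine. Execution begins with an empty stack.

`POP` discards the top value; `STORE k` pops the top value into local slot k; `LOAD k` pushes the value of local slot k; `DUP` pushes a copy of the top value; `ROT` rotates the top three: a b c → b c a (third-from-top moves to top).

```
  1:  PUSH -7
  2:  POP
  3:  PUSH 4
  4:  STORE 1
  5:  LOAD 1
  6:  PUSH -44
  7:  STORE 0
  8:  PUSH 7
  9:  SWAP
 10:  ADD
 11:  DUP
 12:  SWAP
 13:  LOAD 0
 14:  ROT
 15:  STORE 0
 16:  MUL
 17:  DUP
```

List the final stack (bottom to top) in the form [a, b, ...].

[-484, -484]

PUSH -7  -> -7
POP      -> (empty)
PUSH 4   -> 4
STORE 1  -> (empty)
LOAD 1   -> 4
PUSH -44 -> 4 -44
STORE 0  -> 4
PUSH 7   -> 4 7
SWAP     -> 7 4
ADD      -> 11
DUP      -> 11 11
SWAP     -> 11 11
LOAD 0   -> 11 11 -44
ROT      -> 11 -44 11
STORE 0  -> 11 -44
MUL      -> -484
DUP      -> -484 -484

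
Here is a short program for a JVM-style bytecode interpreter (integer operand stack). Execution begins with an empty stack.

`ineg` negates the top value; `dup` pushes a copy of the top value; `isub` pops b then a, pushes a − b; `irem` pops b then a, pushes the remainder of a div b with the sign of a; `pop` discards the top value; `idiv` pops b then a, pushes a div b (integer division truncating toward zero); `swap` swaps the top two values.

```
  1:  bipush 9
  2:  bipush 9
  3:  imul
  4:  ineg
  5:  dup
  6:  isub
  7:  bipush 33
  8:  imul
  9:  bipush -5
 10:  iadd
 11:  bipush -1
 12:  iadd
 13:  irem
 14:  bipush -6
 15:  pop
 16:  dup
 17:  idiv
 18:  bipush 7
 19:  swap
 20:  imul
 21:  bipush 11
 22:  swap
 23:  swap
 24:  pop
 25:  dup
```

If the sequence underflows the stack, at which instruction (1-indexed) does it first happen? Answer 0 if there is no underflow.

13

bipush 9  -> 9
bipush 9  -> 9 9
imul      -> 81
ineg      -> -81
dup       -> -81 -81
isub      -> 0
bipush 33 -> 0 33
imul      -> 0
bipush -5 -> 0 -5
iadd      -> -5
bipush -1 -> -5 -1
iadd      -> -6
irem  — needs 2 operands, stack has 1 → underflow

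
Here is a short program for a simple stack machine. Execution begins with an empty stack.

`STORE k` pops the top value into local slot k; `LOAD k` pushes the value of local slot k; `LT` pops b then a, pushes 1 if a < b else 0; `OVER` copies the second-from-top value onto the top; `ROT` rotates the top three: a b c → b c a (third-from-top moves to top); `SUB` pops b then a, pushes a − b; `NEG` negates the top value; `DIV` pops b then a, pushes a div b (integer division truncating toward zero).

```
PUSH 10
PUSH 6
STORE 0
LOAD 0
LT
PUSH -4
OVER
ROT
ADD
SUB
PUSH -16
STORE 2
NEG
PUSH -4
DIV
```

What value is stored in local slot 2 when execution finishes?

-16

PUSH 10  : [10]
PUSH 6   : [10, 6]
STORE 0  : [10]
LOAD 0   : [10, 6]
LT       : [0]
PUSH -4  : [0, -4]
OVER     : [0, -4, 0]
ROT      : [-4, 0, 0]
ADD      : [-4, 0]
SUB      : [-4]
PUSH -16 : [-4, -16]
STORE 2  : [-4]
NEG      : [4]
PUSH -4  : [4, -4]
DIV      : [-1]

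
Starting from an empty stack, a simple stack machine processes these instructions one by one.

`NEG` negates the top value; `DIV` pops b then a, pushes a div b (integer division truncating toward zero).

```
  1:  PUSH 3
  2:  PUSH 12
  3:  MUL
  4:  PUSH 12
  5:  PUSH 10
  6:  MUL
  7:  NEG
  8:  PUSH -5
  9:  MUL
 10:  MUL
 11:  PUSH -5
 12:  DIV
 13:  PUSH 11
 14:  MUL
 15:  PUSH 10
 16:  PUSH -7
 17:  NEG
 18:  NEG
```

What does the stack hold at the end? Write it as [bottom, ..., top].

PUSH 3  -> 3
PUSH 12 -> 3 12
MUL     -> 36
PUSH 12 -> 36 12
PUSH 10 -> 36 12 10
MUL     -> 36 120
NEG     -> 36 -120
PUSH -5 -> 36 -120 -5
MUL     -> 36 600
MUL     -> 21600
PUSH -5 -> 21600 -5
DIV     -> -4320
PUSH 11 -> -4320 11
MUL     -> -47520
PUSH 10 -> -47520 10
PUSH -7 -> -47520 10 -7
NEG     -> -47520 10 7
NEG     -> -47520 10 -7

[-47520, 10, -7]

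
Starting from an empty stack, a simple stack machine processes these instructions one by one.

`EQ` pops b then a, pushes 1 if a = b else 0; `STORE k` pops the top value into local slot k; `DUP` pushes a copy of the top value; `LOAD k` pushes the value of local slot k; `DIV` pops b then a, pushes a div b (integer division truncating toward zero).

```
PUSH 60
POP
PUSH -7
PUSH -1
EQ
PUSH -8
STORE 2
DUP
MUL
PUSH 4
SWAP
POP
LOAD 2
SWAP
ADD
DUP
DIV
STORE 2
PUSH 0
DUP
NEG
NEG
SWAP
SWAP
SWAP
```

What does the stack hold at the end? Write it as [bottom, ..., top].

[0, 0]

PUSH 60  [60]
POP      []
PUSH -7  [-7]
PUSH -1  [-7, -1]
EQ       [0]
PUSH -8  [0, -8]
STORE 2  [0]
DUP      [0, 0]
MUL      [0]
PUSH 4   [0, 4]
SWAP     [4, 0]
POP      [4]
LOAD 2   [4, -8]
SWAP     [-8, 4]
ADD      [-4]
DUP      [-4, -4]
DIV      [1]
STORE 2  []
PUSH 0   [0]
DUP      [0, 0]
NEG      [0, 0]
NEG      [0, 0]
SWAP     [0, 0]
SWAP     [0, 0]
SWAP     [0, 0]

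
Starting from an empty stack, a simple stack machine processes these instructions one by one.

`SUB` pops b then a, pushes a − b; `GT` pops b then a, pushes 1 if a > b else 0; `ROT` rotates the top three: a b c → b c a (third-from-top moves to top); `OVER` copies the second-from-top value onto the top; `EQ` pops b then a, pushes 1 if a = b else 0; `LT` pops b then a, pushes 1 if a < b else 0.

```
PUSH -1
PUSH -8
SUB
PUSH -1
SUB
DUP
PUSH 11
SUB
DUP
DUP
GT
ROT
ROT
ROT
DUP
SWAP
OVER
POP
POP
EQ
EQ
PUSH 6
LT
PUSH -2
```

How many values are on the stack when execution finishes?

2

PUSH -1  [-1]
PUSH -8  [-1, -8]
SUB      [7]
PUSH -1  [7, -1]
SUB      [8]
DUP      [8, 8]
PUSH 11  [8, 8, 11]
SUB      [8, -3]
DUP      [8, -3, -3]
DUP      [8, -3, -3, -3]
GT       [8, -3, 0]
ROT      [-3, 0, 8]
ROT      [0, 8, -3]
ROT      [8, -3, 0]
DUP      [8, -3, 0, 0]
SWAP     [8, -3, 0, 0]
OVER     [8, -3, 0, 0, 0]
POP      [8, -3, 0, 0]
POP      [8, -3, 0]
EQ       [8, 0]
EQ       [0]
PUSH 6   [0, 6]
LT       [1]
PUSH -2  [1, -2]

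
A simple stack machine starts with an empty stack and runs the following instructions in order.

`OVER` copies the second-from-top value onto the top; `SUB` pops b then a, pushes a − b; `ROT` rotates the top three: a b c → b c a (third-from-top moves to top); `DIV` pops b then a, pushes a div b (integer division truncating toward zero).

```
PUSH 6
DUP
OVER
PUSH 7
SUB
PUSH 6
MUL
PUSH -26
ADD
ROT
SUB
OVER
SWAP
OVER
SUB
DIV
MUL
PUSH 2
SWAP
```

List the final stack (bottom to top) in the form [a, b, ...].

PUSH 6   -> 6
DUP      -> 6 6
OVER     -> 6 6 6
PUSH 7   -> 6 6 6 7
SUB      -> 6 6 -1
PUSH 6   -> 6 6 -1 6
MUL      -> 6 6 -6
PUSH -26 -> 6 6 -6 -26
ADD      -> 6 6 -32
ROT      -> 6 -32 6
SUB      -> 6 -38
OVER     -> 6 -38 6
SWAP     -> 6 6 -38
OVER     -> 6 6 -38 6
SUB      -> 6 6 -44
DIV      -> 6 0
MUL      -> 0
PUSH 2   -> 0 2
SWAP     -> 2 0

[2, 0]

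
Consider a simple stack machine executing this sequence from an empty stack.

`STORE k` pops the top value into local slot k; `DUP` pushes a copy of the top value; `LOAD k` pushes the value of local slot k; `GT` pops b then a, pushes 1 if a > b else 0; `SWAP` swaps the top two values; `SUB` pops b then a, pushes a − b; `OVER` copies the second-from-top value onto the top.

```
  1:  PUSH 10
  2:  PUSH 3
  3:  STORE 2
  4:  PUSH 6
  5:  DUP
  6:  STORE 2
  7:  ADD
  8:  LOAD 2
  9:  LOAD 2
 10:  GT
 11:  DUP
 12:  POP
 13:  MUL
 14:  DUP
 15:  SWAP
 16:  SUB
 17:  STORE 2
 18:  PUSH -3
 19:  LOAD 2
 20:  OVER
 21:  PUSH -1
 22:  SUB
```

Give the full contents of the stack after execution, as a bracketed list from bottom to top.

[-3, 0, -2]

PUSH 10  10
PUSH 3   10 3
STORE 2  10
PUSH 6   10 6
DUP      10 6 6
STORE 2  10 6
ADD      16
LOAD 2   16 6
LOAD 2   16 6 6
GT       16 0
DUP      16 0 0
POP      16 0
MUL      0
DUP      0 0
SWAP     0 0
SUB      0
STORE 2  (empty)
PUSH -3  -3
LOAD 2   -3 0
OVER     -3 0 -3
PUSH -1  -3 0 -3 -1
SUB      -3 0 -2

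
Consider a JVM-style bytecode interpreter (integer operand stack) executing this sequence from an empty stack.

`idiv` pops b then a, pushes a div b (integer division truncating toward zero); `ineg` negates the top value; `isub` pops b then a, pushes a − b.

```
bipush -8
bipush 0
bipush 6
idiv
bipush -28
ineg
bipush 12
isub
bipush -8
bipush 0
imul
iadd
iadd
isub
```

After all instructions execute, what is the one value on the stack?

-24

bipush -8  -> -8
bipush 0   -> -8 0
bipush 6   -> -8 0 6
idiv       -> -8 0
bipush -28 -> -8 0 -28
ineg       -> -8 0 28
bipush 12  -> -8 0 28 12
isub       -> -8 0 16
bipush -8  -> -8 0 16 -8
bipush 0   -> -8 0 16 -8 0
imul       -> -8 0 16 0
iadd       -> -8 0 16
iadd       -> -8 16
isub       -> -24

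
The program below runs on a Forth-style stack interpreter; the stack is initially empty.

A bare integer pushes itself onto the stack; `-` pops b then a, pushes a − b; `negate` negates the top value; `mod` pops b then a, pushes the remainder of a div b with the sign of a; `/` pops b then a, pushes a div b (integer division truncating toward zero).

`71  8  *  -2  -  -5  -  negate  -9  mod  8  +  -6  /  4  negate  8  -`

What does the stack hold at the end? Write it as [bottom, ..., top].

[0, -12]

71     : 71
8      : 71 8
*      : 568
-2     : 568 -2
-      : 570
-5     : 570 -5
-      : 575
negate : -575
-9     : -575 -9
mod    : -8
8      : -8 8
+      : 0
-6     : 0 -6
/      : 0
4      : 0 4
negate : 0 -4
8      : 0 -4 8
-      : 0 -12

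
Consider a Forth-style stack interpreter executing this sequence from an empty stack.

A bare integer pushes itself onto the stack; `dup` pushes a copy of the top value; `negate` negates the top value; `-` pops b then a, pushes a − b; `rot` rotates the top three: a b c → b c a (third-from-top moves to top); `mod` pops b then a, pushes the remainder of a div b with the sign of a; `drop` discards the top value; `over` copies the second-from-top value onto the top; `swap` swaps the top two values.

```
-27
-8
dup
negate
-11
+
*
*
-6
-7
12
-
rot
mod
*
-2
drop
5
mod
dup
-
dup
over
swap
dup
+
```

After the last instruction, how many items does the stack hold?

3

-27     -27
-8      -27 -8
dup     -27 -8 -8
negate  -27 -8 8
-11     -27 -8 8 -11
+       -27 -8 -3
*       -27 24
*       -648
-6      -648 -6
-7      -648 -6 -7
12      -648 -6 -7 12
-       -648 -6 -19
rot     -6 -19 -648
mod     -6 -19
*       114
-2      114 -2
drop    114
5       114 5
mod     4
dup     4 4
-       0
dup     0 0
over    0 0 0
swap    0 0 0
dup     0 0 0 0
+       0 0 0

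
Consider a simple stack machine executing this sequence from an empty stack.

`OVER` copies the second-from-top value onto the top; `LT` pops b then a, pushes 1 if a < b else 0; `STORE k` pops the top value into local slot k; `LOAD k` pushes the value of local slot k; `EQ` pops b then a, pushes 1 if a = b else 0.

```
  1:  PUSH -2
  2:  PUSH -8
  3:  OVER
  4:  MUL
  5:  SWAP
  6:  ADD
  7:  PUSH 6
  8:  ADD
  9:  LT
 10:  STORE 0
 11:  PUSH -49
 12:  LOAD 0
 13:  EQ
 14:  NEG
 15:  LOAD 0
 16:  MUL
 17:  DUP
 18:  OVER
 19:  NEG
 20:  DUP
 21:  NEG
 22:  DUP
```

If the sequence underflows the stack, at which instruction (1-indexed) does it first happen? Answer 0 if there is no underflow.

PUSH -2 : -2
PUSH -8 : -2 -8
OVER    : -2 -8 -2
MUL     : -2 16
SWAP    : 16 -2
ADD     : 14
PUSH 6  : 14 6
ADD     : 20
LT  — needs 2 operands, stack has 1 → underflow

9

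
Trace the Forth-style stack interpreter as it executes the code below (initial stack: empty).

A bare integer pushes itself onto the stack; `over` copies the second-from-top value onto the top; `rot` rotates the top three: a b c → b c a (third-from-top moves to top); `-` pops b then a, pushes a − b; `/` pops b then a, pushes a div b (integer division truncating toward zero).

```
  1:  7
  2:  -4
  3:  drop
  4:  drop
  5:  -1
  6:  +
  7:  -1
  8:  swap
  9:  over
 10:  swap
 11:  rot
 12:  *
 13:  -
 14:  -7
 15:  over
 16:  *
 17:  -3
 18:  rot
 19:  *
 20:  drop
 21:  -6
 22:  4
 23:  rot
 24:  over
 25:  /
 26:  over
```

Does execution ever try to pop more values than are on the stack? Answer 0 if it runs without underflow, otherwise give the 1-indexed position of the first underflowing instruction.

6

7    -> 7
-4   -> 7 -4
drop -> 7
drop -> (empty)
-1   -> -1
+  — needs 2 operands, stack has 1 → underflow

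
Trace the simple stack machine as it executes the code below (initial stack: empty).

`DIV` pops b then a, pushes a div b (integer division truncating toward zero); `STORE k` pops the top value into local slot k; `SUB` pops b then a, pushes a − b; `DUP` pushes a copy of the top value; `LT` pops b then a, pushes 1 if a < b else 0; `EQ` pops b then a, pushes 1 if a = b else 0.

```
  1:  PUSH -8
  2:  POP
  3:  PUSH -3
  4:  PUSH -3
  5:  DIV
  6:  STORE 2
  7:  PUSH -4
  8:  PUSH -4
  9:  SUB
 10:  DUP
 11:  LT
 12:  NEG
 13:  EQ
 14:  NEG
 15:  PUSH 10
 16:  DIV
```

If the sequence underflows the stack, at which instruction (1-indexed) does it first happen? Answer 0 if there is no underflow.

PUSH -8 -> -8
POP     -> (empty)
PUSH -3 -> -3
PUSH -3 -> -3 -3
DIV     -> 1
STORE 2 -> (empty)
PUSH -4 -> -4
PUSH -4 -> -4 -4
SUB     -> 0
DUP     -> 0 0
LT      -> 0
NEG     -> 0
EQ  — needs 2 operands, stack has 1 → underflow

13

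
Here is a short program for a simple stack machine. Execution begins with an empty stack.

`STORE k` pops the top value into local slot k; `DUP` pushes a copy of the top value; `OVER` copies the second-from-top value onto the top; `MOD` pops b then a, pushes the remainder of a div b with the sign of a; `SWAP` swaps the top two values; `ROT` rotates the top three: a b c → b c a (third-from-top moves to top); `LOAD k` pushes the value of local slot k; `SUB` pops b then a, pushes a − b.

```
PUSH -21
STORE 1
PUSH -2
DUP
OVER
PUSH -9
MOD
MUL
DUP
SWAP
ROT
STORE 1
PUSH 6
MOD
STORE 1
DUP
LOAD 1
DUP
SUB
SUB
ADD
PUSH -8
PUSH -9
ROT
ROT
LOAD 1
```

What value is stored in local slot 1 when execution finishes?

4

PUSH -21 : -21
STORE 1  : (empty)
PUSH -2  : -2
DUP      : -2 -2
OVER     : -2 -2 -2
PUSH -9  : -2 -2 -2 -9
MOD      : -2 -2 -2
MUL      : -2 4
DUP      : -2 4 4
SWAP     : -2 4 4
ROT      : 4 4 -2
STORE 1  : 4 4
PUSH 6   : 4 4 6
MOD      : 4 4
STORE 1  : 4
DUP      : 4 4
LOAD 1   : 4 4 4
DUP      : 4 4 4 4
SUB      : 4 4 0
SUB      : 4 4
ADD      : 8
PUSH -8  : 8 -8
PUSH -9  : 8 -8 -9
ROT      : -8 -9 8
ROT      : -9 8 -8
LOAD 1   : -9 8 -8 4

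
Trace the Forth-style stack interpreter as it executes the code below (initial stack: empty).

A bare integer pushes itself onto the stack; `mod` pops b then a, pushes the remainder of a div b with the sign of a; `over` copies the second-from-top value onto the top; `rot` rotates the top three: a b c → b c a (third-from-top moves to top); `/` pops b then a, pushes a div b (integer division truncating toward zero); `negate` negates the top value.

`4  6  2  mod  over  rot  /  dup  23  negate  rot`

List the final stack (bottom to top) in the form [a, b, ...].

[0, 1, -23, 1]

4      : [4]
6      : [4, 6]
2      : [4, 6, 2]
mod    : [4, 0]
over   : [4, 0, 4]
rot    : [0, 4, 4]
/      : [0, 1]
dup    : [0, 1, 1]
23     : [0, 1, 1, 23]
negate : [0, 1, 1, -23]
rot    : [0, 1, -23, 1]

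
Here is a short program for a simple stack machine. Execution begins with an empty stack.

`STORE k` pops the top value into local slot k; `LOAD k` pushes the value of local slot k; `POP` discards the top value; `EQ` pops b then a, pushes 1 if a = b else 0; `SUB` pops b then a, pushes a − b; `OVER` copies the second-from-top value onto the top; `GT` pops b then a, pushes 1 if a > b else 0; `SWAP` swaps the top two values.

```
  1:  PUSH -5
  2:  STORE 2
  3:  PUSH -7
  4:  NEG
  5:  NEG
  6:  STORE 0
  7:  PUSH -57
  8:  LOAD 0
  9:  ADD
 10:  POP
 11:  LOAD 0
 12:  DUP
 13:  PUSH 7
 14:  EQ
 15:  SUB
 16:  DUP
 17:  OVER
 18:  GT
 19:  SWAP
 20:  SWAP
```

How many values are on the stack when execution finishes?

PUSH -5  → -5
STORE 2  → (empty)
PUSH -7  → -7
NEG      → 7
NEG      → -7
STORE 0  → (empty)
PUSH -57 → -57
LOAD 0   → -57 -7
ADD      → -64
POP      → (empty)
LOAD 0   → -7
DUP      → -7 -7
PUSH 7   → -7 -7 7
EQ       → -7 0
SUB      → -7
DUP      → -7 -7
OVER     → -7 -7 -7
GT       → -7 0
SWAP     → 0 -7
SWAP     → -7 0

2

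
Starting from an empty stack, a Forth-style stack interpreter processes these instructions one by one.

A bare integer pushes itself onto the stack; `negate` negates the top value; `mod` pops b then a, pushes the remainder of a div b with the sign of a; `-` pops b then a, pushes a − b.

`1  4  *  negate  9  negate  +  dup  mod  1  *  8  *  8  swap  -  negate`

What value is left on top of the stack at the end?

1      -> 1
4      -> 1 4
*      -> 4
negate -> -4
9      -> -4 9
negate -> -4 -9
+      -> -13
dup    -> -13 -13
mod    -> 0
1      -> 0 1
*      -> 0
8      -> 0 8
*      -> 0
8      -> 0 8
swap   -> 8 0
-      -> 8
negate -> -8

-8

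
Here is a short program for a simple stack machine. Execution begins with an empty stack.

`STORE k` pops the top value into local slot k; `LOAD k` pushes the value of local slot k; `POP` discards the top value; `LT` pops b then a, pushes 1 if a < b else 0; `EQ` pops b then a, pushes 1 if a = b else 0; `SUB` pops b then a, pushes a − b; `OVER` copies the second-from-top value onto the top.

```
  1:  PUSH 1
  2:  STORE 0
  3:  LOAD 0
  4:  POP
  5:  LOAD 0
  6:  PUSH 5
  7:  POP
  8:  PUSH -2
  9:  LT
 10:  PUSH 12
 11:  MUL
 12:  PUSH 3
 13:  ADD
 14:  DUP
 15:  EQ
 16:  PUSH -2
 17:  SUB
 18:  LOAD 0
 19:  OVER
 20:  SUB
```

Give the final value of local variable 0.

PUSH 1  -> 1
STORE 0 -> (empty)
LOAD 0  -> 1
POP     -> (empty)
LOAD 0  -> 1
PUSH 5  -> 1 5
POP     -> 1
PUSH -2 -> 1 -2
LT      -> 0
PUSH 12 -> 0 12
MUL     -> 0
PUSH 3  -> 0 3
ADD     -> 3
DUP     -> 3 3
EQ      -> 1
PUSH -2 -> 1 -2
SUB     -> 3
LOAD 0  -> 3 1
OVER    -> 3 1 3
SUB     -> 3 -2

1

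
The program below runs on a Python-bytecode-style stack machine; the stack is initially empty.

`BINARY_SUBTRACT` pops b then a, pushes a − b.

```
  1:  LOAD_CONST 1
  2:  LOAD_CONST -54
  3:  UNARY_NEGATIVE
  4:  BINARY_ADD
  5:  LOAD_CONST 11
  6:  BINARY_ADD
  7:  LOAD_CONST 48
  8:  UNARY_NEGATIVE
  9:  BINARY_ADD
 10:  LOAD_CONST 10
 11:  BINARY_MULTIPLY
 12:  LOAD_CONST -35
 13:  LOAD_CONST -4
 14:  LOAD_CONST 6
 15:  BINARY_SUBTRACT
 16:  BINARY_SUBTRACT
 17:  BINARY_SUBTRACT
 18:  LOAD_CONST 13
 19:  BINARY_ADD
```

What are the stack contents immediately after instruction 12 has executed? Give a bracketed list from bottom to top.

LOAD_CONST 1    → [1]
LOAD_CONST -54  → [1, -54]
UNARY_NEGATIVE  → [1, 54]
BINARY_ADD      → [55]
LOAD_CONST 11   → [55, 11]
BINARY_ADD      → [66]
LOAD_CONST 48   → [66, 48]
UNARY_NEGATIVE  → [66, -48]
BINARY_ADD      → [18]
LOAD_CONST 10   → [18, 10]
BINARY_MULTIPLY → [180]
LOAD_CONST -35  → [180, -35]

[180, -35]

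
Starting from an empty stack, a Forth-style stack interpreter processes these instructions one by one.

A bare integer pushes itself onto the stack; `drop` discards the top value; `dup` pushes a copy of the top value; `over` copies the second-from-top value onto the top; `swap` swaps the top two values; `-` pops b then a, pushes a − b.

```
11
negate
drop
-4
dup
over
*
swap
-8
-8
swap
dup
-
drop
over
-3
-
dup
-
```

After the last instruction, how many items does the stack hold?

11     : [11]
negate : [-11]
drop   : []
-4     : [-4]
dup    : [-4, -4]
over   : [-4, -4, -4]
*      : [-4, 16]
swap   : [16, -4]
-8     : [16, -4, -8]
-8     : [16, -4, -8, -8]
swap   : [16, -4, -8, -8]
dup    : [16, -4, -8, -8, -8]
-      : [16, -4, -8, 0]
drop   : [16, -4, -8]
over   : [16, -4, -8, -4]
-3     : [16, -4, -8, -4, -3]
-      : [16, -4, -8, -1]
dup    : [16, -4, -8, -1, -1]
-      : [16, -4, -8, 0]

4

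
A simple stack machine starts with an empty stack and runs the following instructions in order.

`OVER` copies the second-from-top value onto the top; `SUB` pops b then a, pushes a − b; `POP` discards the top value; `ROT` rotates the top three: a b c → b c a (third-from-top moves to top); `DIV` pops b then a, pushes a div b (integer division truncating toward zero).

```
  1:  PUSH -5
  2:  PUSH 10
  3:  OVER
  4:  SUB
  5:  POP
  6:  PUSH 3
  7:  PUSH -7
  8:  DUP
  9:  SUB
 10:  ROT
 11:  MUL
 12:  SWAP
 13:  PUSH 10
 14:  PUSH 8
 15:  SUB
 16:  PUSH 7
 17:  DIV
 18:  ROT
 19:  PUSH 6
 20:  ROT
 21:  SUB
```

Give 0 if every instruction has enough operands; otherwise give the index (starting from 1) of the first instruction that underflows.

0

PUSH -5 → -5
PUSH 10 → -5 10
OVER    → -5 10 -5
SUB     → -5 15
POP     → -5
PUSH 3  → -5 3
PUSH -7 → -5 3 -7
DUP     → -5 3 -7 -7
SUB     → -5 3 0
ROT     → 3 0 -5
MUL     → 3 0
SWAP    → 0 3
PUSH 10 → 0 3 10
PUSH 8  → 0 3 10 8
SUB     → 0 3 2
PUSH 7  → 0 3 2 7
DIV     → 0 3 0
ROT     → 3 0 0
PUSH 6  → 3 0 0 6
ROT     → 3 0 6 0
SUB     → 3 0 6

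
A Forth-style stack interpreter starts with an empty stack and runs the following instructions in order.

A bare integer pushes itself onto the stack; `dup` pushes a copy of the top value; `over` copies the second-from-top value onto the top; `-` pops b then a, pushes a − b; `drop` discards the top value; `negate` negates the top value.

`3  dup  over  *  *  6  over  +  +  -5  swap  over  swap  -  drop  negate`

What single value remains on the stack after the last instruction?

5

3      : [3]
dup    : [3, 3]
over   : [3, 3, 3]
*      : [3, 9]
*      : [27]
6      : [27, 6]
over   : [27, 6, 27]
+      : [27, 33]
+      : [60]
-5     : [60, -5]
swap   : [-5, 60]
over   : [-5, 60, -5]
swap   : [-5, -5, 60]
-      : [-5, -65]
drop   : [-5]
negate : [5]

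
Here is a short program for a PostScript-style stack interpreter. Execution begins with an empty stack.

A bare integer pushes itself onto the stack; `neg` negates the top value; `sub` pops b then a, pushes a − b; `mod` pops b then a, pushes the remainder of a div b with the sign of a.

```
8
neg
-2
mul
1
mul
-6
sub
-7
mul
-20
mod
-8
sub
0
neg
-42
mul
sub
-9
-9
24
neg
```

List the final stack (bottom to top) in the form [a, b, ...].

8   : 8
neg : -8
-2  : -8 -2
mul : 16
1   : 16 1
mul : 16
-6  : 16 -6
sub : 22
-7  : 22 -7
mul : -154
-20 : -154 -20
mod : -14
-8  : -14 -8
sub : -6
0   : -6 0
neg : -6 0
-42 : -6 0 -42
mul : -6 0
sub : -6
-9  : -6 -9
-9  : -6 -9 -9
24  : -6 -9 -9 24
neg : -6 -9 -9 -24

[-6, -9, -9, -24]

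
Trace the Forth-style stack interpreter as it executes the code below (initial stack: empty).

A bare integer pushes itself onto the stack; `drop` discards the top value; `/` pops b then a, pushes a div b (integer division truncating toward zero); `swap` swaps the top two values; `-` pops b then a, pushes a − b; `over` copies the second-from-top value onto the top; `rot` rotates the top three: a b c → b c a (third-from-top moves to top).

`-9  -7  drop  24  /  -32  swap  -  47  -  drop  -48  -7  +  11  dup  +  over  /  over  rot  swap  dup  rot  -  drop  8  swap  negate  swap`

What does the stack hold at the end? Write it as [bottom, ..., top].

[0, 55, 8]

-9     : [-9]
-7     : [-9, -7]
drop   : [-9]
24     : [-9, 24]
/      : [0]
-32    : [0, -32]
swap   : [-32, 0]
-      : [-32]
47     : [-32, 47]
-      : [-79]
drop   : []
-48    : [-48]
-7     : [-48, -7]
+      : [-55]
11     : [-55, 11]
dup    : [-55, 11, 11]
+      : [-55, 22]
over   : [-55, 22, -55]
/      : [-55, 0]
over   : [-55, 0, -55]
rot    : [0, -55, -55]
swap   : [0, -55, -55]
dup    : [0, -55, -55, -55]
rot    : [0, -55, -55, -55]
-      : [0, -55, 0]
drop   : [0, -55]
8      : [0, -55, 8]
swap   : [0, 8, -55]
negate : [0, 8, 55]
swap   : [0, 55, 8]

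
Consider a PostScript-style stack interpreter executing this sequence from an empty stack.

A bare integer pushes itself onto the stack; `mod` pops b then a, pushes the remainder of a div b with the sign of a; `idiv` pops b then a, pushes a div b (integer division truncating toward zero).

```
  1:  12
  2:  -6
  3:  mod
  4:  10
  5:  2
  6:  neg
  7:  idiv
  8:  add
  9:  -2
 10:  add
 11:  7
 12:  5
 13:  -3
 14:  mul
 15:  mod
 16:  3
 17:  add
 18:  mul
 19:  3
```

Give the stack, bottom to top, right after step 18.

12    12
-6    12 -6
mod   0
10    0 10
2     0 10 2
neg   0 10 -2
idiv  0 -5
add   -5
-2    -5 -2
add   -7
7     -7 7
5     -7 7 5
-3    -7 7 5 -3
mul   -7 7 -15
mod   -7 7
3     -7 7 3
add   -7 10
mul   -70

[-70]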